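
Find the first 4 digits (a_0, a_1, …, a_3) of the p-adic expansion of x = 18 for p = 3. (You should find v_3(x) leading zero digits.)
(a_0, …, a_3) = (0, 0, 2, 0)

v_3(18) = 2, so a_0 = ... = a_1 = 0. Factor out: x = 3^2 · u with u = 2 a unit in ℤ_3. Expand u iteratively via a_{v+i} = u_i mod 3, u_{i+1} = (u_i − a_{v+i})/3:
  u_0 = 2;  a_2 = 2;  u_1 = (u_0 − 2)/3 = 0
  u_1 = 0;  a_3 = 0;  u_2 = (u_1 − 0)/3 = 0
Digits: (0, 0, 2, 0).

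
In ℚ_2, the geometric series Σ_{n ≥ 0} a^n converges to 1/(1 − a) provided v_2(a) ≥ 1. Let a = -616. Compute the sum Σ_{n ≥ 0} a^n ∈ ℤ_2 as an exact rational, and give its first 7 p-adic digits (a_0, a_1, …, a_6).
Σ a^n = 1/(1 − a) = 1/617;  first 7 digits = (1, 0, 0, 1, 1, 0, 1)

v_2(a) = 3 ≥ 1, so the series converges in ℤ_2 to 1/(1 − a) = 1/(1 − (-616)) = 1/617. Expand this rational in ℤ_2: compute digits iteratively via d_i = x_i mod 2, x_{i+1} = (x_i − d_i)/2. The first 7 digits are (1, 0, 0, 1, 1, 0, 1).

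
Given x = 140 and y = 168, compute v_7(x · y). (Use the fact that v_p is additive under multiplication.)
v_7(23520) = 2

v_p(x) = 1 (factor: 140 = 7^1 · 20); v_p(y) = 1 (factor: 168 = 7^1 · 24). Additivity: v_p(xy) = v_p(x) + v_p(y) = 1 + 1 = 2. (Direct check: xy = 23520 = 7^2 · (480).)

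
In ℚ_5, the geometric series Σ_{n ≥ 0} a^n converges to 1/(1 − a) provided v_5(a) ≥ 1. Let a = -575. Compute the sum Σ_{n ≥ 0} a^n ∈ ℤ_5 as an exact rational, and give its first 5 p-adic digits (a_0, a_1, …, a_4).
Σ a^n = 1/(1 − a) = 1/576;  first 5 digits = (1, 0, 2, 0, 3)

v_5(a) = 2 ≥ 1, so the series converges in ℤ_5 to 1/(1 − a) = 1/(1 − (-575)) = 1/576. Expand this rational in ℤ_5: compute digits iteratively via d_i = x_i mod 5, x_{i+1} = (x_i − d_i)/5. The first 5 digits are (1, 0, 2, 0, 3).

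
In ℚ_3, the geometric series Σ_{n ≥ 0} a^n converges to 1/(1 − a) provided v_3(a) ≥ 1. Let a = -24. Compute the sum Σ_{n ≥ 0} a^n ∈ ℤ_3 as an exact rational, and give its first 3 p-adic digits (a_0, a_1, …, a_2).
Σ a^n = 1/(1 − a) = 1/25;  first 3 digits = (1, 1, 1)

v_3(a) = 1 ≥ 1, so the series converges in ℤ_3 to 1/(1 − a) = 1/(1 − (-24)) = 1/25. Expand this rational in ℤ_3: compute digits iteratively via d_i = x_i mod 3, x_{i+1} = (x_i − d_i)/3. The first 3 digits are (1, 1, 1).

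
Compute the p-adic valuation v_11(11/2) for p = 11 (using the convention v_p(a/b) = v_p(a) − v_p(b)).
v_11(11/2) = 1

Factor powers of 11 from the numerator and denominator of the reduced fraction: 11 = 11^1 · 1 and 2 = 11^0 · 2. Apply v_p(a/b) = v_p(a) − v_p(b): v_11(11/2) = 1 − 0 = 1.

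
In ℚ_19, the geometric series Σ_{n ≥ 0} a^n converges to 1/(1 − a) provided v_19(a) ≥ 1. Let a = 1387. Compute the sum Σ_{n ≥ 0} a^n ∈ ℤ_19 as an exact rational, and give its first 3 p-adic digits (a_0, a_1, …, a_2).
Σ a^n = 1/(1 − a) = -1/1386;  first 3 digits = (1, 16, 12)

v_19(a) = 1 ≥ 1, so the series converges in ℤ_19 to 1/(1 − a) = 1/(1 − 1387) = -1/1386. Expand this rational in ℤ_19: compute digits iteratively via d_i = x_i mod 19, x_{i+1} = (x_i − d_i)/19. The first 3 digits are (1, 16, 12).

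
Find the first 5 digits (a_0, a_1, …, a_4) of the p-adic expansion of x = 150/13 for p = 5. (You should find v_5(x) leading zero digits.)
(a_0, …, a_4) = (0, 0, 2, 2, 3)

v_5(150/13) = 2, so a_0 = ... = a_1 = 0. Factor out: x = 5^2 · u with u = 6/13 a unit in ℤ_5. Expand u iteratively via a_{v+i} = u_i mod 5, u_{i+1} = (u_i − a_{v+i})/5:
  u_0 = 6/13;  a_2 = 2;  u_1 = (u_0 − 2)/5 = -4/13
  u_1 = -4/13;  a_3 = 2;  u_2 = (u_1 − 2)/5 = -6/13
  u_2 = -6/13;  a_4 = 3;  u_3 = (u_2 − 3)/5 = -9/13
Digits: (0, 0, 2, 2, 3).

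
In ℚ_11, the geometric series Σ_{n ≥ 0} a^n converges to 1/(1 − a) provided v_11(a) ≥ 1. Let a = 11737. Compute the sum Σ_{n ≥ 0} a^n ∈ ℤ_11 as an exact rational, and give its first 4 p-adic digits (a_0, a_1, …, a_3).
Σ a^n = 1/(1 − a) = -1/11736;  first 4 digits = (1, 0, 9, 8)

v_11(a) = 2 ≥ 1, so the series converges in ℤ_11 to 1/(1 − a) = 1/(1 − 11737) = -1/11736. Expand this rational in ℤ_11: compute digits iteratively via d_i = x_i mod 11, x_{i+1} = (x_i − d_i)/11. The first 4 digits are (1, 0, 9, 8).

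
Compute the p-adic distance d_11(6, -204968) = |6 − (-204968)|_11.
d_11(6, -204968) = 1/14641

Step 1 — x − y = 6 − (-204968) = 204974. Step 2 — v_11(204974) = 4 (factor: 204974 = (11^4 · 14); the sign does not affect v_p). Step 3 — |x − y|_11 = 11^{-4} = 1/14641.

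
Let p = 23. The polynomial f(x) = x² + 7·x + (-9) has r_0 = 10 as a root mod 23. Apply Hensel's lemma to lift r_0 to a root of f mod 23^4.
r_3 = 18617 (mod 279841)

Hensel: r_{i+1} = r_i − f(r_i)·(f′(r_i))^{-1} mod 23^{i+2}, f′(x) = 2x + 7. Iterate:
  r_0 = 10 (mod 23)
  r_1 = 102 (mod 529)
  r_2 = 6450 (mod 12167)
  r_3 = 18617 (mod 279841)
Final: r = 18617 satisfies f(r) ≡ 0 mod 23^4.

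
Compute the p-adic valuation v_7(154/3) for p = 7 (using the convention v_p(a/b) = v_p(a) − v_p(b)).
v_7(154/3) = 1

Factor powers of 7 from the numerator and denominator of the reduced fraction: 154 = 7^1 · 22 and 3 = 7^0 · 3. Apply v_p(a/b) = v_p(a) − v_p(b): v_7(154/3) = 1 − 0 = 1.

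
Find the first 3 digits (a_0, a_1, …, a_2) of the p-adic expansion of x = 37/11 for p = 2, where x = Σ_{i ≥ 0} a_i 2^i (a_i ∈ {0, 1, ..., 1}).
(a_0, …, a_2) = (1, 1, 1)

v_2(37/11) = 0 (numerator and denominator both coprime to 2), so x ∈ ℤ_2^×. Compute digits iteratively via a_i = x_i mod 2, x_{i+1} = (x_i − a_i)/2, with x_0 = x:
  x_0 = 37/11;  a_0 = 1;  x_1 = (x_0 − 1)/2 = 13/11
  x_1 = 13/11;  a_1 = 1;  x_2 = (x_1 − 1)/2 = 1/11
  x_2 = 1/11;  a_2 = 1;  x_3 = (x_2 − 1)/2 = -5/11
Digits: (1, 1, 1).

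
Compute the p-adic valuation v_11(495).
v_11(495) = 1

v_11(n) is the largest exponent k such that 11^k divides n. Factor out: 495 = 11^1 · 45. (Sign doesn't affect v_p.) So v_11(495) = 1.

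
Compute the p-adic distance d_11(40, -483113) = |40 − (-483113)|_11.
d_11(40, -483113) = 1/161051

Step 1 — x − y = 40 − (-483113) = 483153. Step 2 — v_11(483153) = 5 (factor: 483153 = (11^5 · 3); the sign does not affect v_p). Step 3 — |x − y|_11 = 11^{-5} = 1/161051.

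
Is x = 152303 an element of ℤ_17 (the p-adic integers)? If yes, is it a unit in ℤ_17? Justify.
x ∈ ℤ_17 but not a unit; v_17(x) = 3 > 0

ℤ_17 = {x ∈ ℚ_17 : v_17(x) ≥ 0} and ℤ_17^× = {x ∈ ℤ_17 : v_17(x) = 0}. Here v_17(152303) = v_17(num) − v_17(den) = 3; compare against these criteria.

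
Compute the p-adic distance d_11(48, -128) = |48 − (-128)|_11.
d_11(48, -128) = 1/11

Step 1 — x − y = 48 − (-128) = 176. Step 2 — v_11(176) = 1 (factor: 176 = (11^1 · 16); the sign does not affect v_p). Step 3 — |x − y|_11 = 11^{-1} = 1/11.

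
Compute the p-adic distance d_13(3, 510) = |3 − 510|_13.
d_13(3, 510) = 1/169

Step 1 — x − y = 3 − 510 = -507. Step 2 — v_13(-507) = 2 (factor: -507 = −(13^2 · 3); the sign does not affect v_p). Step 3 — |x − y|_13 = 13^{-2} = 1/169.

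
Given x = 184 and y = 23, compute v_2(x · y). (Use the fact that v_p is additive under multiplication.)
v_2(4232) = 3

v_p(x) = 3 (factor: 184 = 2^3 · 23); v_p(y) = 0 (factor: 23 = 2^0 · 23). Additivity: v_p(xy) = v_p(x) + v_p(y) = 3 + 0 = 3. (Direct check: xy = 4232 = 2^3 · (529).)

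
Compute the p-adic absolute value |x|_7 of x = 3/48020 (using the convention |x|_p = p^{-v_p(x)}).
|3/48020|_7 = 2401

Step 1 — compute v_7(x) by factoring powers of 7 out of the numerator and denominator: v_7(3/48020) = -4. Step 2 — apply |x|_p = p^{-v_p(x)} = 7^{4} = 2401.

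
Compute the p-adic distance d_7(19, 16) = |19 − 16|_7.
d_7(19, 16) = 1

Step 1 — x − y = 19 − 16 = 3. Step 2 — v_7(3) = 0 (factor: 3 = (7^0 · 3); the sign does not affect v_p). Step 3 — |x − y|_7 = 7^{0} = 1.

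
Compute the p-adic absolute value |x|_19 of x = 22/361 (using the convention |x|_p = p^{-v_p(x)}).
|22/361|_19 = 361

Step 1 — compute v_19(x) by factoring powers of 19 out of the numerator and denominator: v_19(22/361) = -2. Step 2 — apply |x|_p = p^{-v_p(x)} = 19^{2} = 361.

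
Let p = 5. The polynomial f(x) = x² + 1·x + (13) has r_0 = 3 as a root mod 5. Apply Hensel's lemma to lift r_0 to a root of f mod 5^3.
r_2 = 53 (mod 125)

Hensel: r_{i+1} = r_i − f(r_i)·(f′(r_i))^{-1} mod 5^{i+2}, f′(x) = 2x + 1. Iterate:
  r_0 = 3 (mod 5)
  r_1 = 3 (mod 25)
  r_2 = 53 (mod 125)
Final: r = 53 satisfies f(r) ≡ 0 mod 5^3.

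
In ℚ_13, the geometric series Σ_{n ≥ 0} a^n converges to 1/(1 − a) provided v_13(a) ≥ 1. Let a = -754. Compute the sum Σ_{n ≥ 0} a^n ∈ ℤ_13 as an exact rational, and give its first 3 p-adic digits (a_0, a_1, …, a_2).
Σ a^n = 1/(1 − a) = 1/755;  first 3 digits = (1, 7, 5)

v_13(a) = 1 ≥ 1, so the series converges in ℤ_13 to 1/(1 − a) = 1/(1 − (-754)) = 1/755. Expand this rational in ℤ_13: compute digits iteratively via d_i = x_i mod 13, x_{i+1} = (x_i − d_i)/13. The first 3 digits are (1, 7, 5).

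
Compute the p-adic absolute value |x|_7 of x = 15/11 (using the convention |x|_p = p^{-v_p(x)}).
|15/11|_7 = 1

Step 1 — compute v_7(x) by factoring powers of 7 out of the numerator and denominator: v_7(15/11) = 0. Step 2 — apply |x|_p = p^{-v_p(x)} = 7^{0} = 1.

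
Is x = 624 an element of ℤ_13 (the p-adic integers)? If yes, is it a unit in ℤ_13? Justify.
x ∈ ℤ_13 but not a unit; v_13(x) = 1 > 0

ℤ_13 = {x ∈ ℚ_13 : v_13(x) ≥ 0} and ℤ_13^× = {x ∈ ℤ_13 : v_13(x) = 0}. Here v_13(624) = v_13(num) − v_13(den) = 1; compare against these criteria.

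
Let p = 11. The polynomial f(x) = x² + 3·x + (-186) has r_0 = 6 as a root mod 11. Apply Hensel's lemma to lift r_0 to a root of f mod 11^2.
r_1 = 39 (mod 121)

Hensel: r_{i+1} = r_i − f(r_i)·(f′(r_i))^{-1} mod 11^{i+2}, f′(x) = 2x + 3. Iterate:
  r_0 = 6 (mod 11)
  r_1 = 39 (mod 121)
Final: r = 39 satisfies f(r) ≡ 0 mod 11^2.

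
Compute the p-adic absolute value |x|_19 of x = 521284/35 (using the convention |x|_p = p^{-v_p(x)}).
|521284/35|_19 = 1/130321

Step 1 — compute v_19(x) by factoring powers of 19 out of the numerator and denominator: v_19(521284/35) = 4. Step 2 — apply |x|_p = p^{-v_p(x)} = 19^{-4} = 1/130321.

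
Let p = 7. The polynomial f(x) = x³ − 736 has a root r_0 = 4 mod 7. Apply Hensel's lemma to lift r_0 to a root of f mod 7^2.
r_1 = 18 (mod 49)

Hensel: r_{i+1} = r_i − f(r_i)/f′(r_i) mod 7^{i+2}, where f′(x) = 3x². Iterate:
  r_0 = 4 (mod 7)
  r_1 = 18 (mod 49)
Final: r = 18 with f(r) ≡ 0 mod 7^2.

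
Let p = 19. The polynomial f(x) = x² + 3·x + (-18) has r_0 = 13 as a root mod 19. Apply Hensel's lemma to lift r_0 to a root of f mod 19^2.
r_1 = 355 (mod 361)

Hensel: r_{i+1} = r_i − f(r_i)·(f′(r_i))^{-1} mod 19^{i+2}, f′(x) = 2x + 3. Iterate:
  r_0 = 13 (mod 19)
  r_1 = 355 (mod 361)
Final: r = 355 satisfies f(r) ≡ 0 mod 19^2.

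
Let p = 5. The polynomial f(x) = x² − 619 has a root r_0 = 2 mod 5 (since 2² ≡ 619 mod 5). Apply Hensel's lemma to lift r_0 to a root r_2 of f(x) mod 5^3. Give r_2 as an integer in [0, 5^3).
r_2 = 37 (mod 125)

Hensel's recurrence: r_{i+1} = r_i − f(r_i)·(f′(r_i))^{-1} mod 5^{i+2}, with f′(x) = 2x. Iterate:
  r_0 = 2 (mod 5)
  r_1 = 12 (mod 25)
  r_2 = 37 (mod 125)
Final: r_2 = 37, and one checks f(r_2) ≡ 0 mod 5^3.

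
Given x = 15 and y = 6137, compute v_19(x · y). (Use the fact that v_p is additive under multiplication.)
v_19(92055) = 2

v_p(x) = 0 (factor: 15 = 19^0 · 15); v_p(y) = 2 (factor: 6137 = 19^2 · 17). Additivity: v_p(xy) = v_p(x) + v_p(y) = 0 + 2 = 2. (Direct check: xy = 92055 = 19^2 · (255).)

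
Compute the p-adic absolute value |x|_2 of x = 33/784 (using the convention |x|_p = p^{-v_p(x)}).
|33/784|_2 = 16

Step 1 — compute v_2(x) by factoring powers of 2 out of the numerator and denominator: v_2(33/784) = -4. Step 2 — apply |x|_p = p^{-v_p(x)} = 2^{4} = 16.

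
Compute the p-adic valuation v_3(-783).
v_3(-783) = 3

v_3(n) is the largest exponent k such that 3^k divides n. Factor out: -783 = -3^3 · 29. (Sign doesn't affect v_p.) So v_3(-783) = 3.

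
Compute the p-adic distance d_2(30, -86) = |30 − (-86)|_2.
d_2(30, -86) = 1/4

Step 1 — x − y = 30 − (-86) = 116. Step 2 — v_2(116) = 2 (factor: 116 = (2^2 · 29); the sign does not affect v_p). Step 3 — |x − y|_2 = 2^{-2} = 1/4.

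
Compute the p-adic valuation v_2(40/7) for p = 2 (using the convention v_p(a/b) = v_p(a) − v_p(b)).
v_2(40/7) = 3

Factor powers of 2 from the numerator and denominator of the reduced fraction: 40 = 2^3 · 5 and 7 = 2^0 · 7. Apply v_p(a/b) = v_p(a) − v_p(b): v_2(40/7) = 3 − 0 = 3.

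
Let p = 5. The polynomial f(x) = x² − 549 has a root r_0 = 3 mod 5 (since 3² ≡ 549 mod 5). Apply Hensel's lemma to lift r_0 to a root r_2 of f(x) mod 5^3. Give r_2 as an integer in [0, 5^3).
r_2 = 118 (mod 125)

Hensel's recurrence: r_{i+1} = r_i − f(r_i)·(f′(r_i))^{-1} mod 5^{i+2}, with f′(x) = 2x. Iterate:
  r_0 = 3 (mod 5)
  r_1 = 18 (mod 25)
  r_2 = 118 (mod 125)
Final: r_2 = 118, and one checks f(r_2) ≡ 0 mod 5^3.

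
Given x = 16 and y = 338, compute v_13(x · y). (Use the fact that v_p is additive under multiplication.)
v_13(5408) = 2

v_p(x) = 0 (factor: 16 = 13^0 · 16); v_p(y) = 2 (factor: 338 = 13^2 · 2). Additivity: v_p(xy) = v_p(x) + v_p(y) = 0 + 2 = 2. (Direct check: xy = 5408 = 13^2 · (32).)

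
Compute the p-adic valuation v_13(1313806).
v_13(1313806) = 4

v_13(n) is the largest exponent k such that 13^k divides n. Factor out: 1313806 = 13^4 · 46. (Sign doesn't affect v_p.) So v_13(1313806) = 4.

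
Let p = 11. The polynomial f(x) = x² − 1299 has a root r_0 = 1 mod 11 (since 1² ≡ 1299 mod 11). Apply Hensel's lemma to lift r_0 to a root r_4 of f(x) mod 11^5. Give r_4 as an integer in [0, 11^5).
r_4 = 132782 (mod 161051)

Hensel's recurrence: r_{i+1} = r_i − f(r_i)·(f′(r_i))^{-1} mod 11^{i+2}, with f′(x) = 2x. Iterate:
  r_0 = 1 (mod 11)
  r_1 = 45 (mod 121)
  r_2 = 1013 (mod 1331)
  r_3 = 1013 (mod 14641)
  r_4 = 132782 (mod 161051)
Final: r_4 = 132782, and one checks f(r_4) ≡ 0 mod 11^5.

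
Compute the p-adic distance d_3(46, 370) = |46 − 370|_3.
d_3(46, 370) = 1/81

Step 1 — x − y = 46 − 370 = -324. Step 2 — v_3(-324) = 4 (factor: -324 = −(3^4 · 4); the sign does not affect v_p). Step 3 — |x − y|_3 = 3^{-4} = 1/81.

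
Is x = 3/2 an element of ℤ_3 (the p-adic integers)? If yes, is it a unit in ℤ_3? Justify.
x ∈ ℤ_3 but not a unit; v_3(x) = 1 > 0

ℤ_3 = {x ∈ ℚ_3 : v_3(x) ≥ 0} and ℤ_3^× = {x ∈ ℤ_3 : v_3(x) = 0}. Here v_3(3/2) = v_3(num) − v_3(den) = 1; compare against these criteria.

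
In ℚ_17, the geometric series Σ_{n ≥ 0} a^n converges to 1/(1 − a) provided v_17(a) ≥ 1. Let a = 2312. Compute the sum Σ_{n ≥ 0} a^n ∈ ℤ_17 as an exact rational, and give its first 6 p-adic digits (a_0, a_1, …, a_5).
Σ a^n = 1/(1 − a) = -1/2311;  first 6 digits = (1, 0, 8, 0, 13, 3)

v_17(a) = 2 ≥ 1, so the series converges in ℤ_17 to 1/(1 − a) = 1/(1 − 2312) = -1/2311. Expand this rational in ℤ_17: compute digits iteratively via d_i = x_i mod 17, x_{i+1} = (x_i − d_i)/17. The first 6 digits are (1, 0, 8, 0, 13, 3).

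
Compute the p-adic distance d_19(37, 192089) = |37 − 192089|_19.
d_19(37, 192089) = 1/6859

Step 1 — x − y = 37 − 192089 = -192052. Step 2 — v_19(-192052) = 3 (factor: -192052 = −(19^3 · 28); the sign does not affect v_p). Step 3 — |x − y|_19 = 19^{-3} = 1/6859.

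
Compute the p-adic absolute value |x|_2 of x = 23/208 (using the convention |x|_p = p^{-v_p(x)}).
|23/208|_2 = 16

Step 1 — compute v_2(x) by factoring powers of 2 out of the numerator and denominator: v_2(23/208) = -4. Step 2 — apply |x|_p = p^{-v_p(x)} = 2^{4} = 16.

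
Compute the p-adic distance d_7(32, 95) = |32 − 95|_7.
d_7(32, 95) = 1/7

Step 1 — x − y = 32 − 95 = -63. Step 2 — v_7(-63) = 1 (factor: -63 = −(7^1 · 9); the sign does not affect v_p). Step 3 — |x − y|_7 = 7^{-1} = 1/7.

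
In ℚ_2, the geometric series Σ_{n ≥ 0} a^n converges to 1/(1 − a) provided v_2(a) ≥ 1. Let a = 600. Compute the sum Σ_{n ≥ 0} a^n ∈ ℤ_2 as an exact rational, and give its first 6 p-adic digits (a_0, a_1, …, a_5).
Σ a^n = 1/(1 − a) = -1/599;  first 6 digits = (1, 0, 0, 1, 1, 0)

v_2(a) = 3 ≥ 1, so the series converges in ℤ_2 to 1/(1 − a) = 1/(1 − 600) = -1/599. Expand this rational in ℤ_2: compute digits iteratively via d_i = x_i mod 2, x_{i+1} = (x_i − d_i)/2. The first 6 digits are (1, 0, 0, 1, 1, 0).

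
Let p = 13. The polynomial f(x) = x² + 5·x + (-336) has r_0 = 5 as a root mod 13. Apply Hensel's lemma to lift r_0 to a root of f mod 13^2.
r_1 = 148 (mod 169)

Hensel: r_{i+1} = r_i − f(r_i)·(f′(r_i))^{-1} mod 13^{i+2}, f′(x) = 2x + 5. Iterate:
  r_0 = 5 (mod 13)
  r_1 = 148 (mod 169)
Final: r = 148 satisfies f(r) ≡ 0 mod 13^2.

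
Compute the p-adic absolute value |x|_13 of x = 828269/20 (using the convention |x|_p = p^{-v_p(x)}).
|828269/20|_13 = 1/28561

Step 1 — compute v_13(x) by factoring powers of 13 out of the numerator and denominator: v_13(828269/20) = 4. Step 2 — apply |x|_p = p^{-v_p(x)} = 13^{-4} = 1/28561.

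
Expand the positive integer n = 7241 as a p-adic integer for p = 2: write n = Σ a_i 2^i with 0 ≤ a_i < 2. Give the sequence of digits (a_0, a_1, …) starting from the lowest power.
(a_0, a_1, …) = (1, 0, 0, 1, 0, 0, 1, 0, 0, 0, 1, 1, 1)

Repeated division by 2 gives the digits low-to-high: 7241 = 1 + 1·2^3 + 1·2^6 + 1·2^10 + 1·2^11 + 1·2^12. Digit sequence: (1, 0, 0, 1, 0, 0, 1, 0, 0, 0, 1, 1, 1).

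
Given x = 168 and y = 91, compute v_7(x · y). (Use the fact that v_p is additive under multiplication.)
v_7(15288) = 2

v_p(x) = 1 (factor: 168 = 7^1 · 24); v_p(y) = 1 (factor: 91 = 7^1 · 13). Additivity: v_p(xy) = v_p(x) + v_p(y) = 1 + 1 = 2. (Direct check: xy = 15288 = 7^2 · (312).)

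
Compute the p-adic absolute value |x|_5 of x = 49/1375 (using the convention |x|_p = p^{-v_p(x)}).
|49/1375|_5 = 125

Step 1 — compute v_5(x) by factoring powers of 5 out of the numerator and denominator: v_5(49/1375) = -3. Step 2 — apply |x|_p = p^{-v_p(x)} = 5^{3} = 125.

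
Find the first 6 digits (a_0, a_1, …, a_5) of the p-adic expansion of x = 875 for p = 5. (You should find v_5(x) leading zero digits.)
(a_0, …, a_5) = (0, 0, 0, 2, 1, 0)

v_5(875) = 3, so a_0 = ... = a_2 = 0. Factor out: x = 5^3 · u with u = 7 a unit in ℤ_5. Expand u iteratively via a_{v+i} = u_i mod 5, u_{i+1} = (u_i − a_{v+i})/5:
  u_0 = 7;  a_3 = 2;  u_1 = (u_0 − 2)/5 = 1
  u_1 = 1;  a_4 = 1;  u_2 = (u_1 − 1)/5 = 0
  u_2 = 0;  a_5 = 0;  u_3 = (u_2 − 0)/5 = 0
Digits: (0, 0, 0, 2, 1, 0).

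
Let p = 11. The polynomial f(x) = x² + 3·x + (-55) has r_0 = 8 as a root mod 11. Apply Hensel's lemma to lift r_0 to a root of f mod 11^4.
r_3 = 6795 (mod 14641)

Hensel: r_{i+1} = r_i − f(r_i)·(f′(r_i))^{-1} mod 11^{i+2}, f′(x) = 2x + 3. Iterate:
  r_0 = 8 (mod 11)
  r_1 = 19 (mod 121)
  r_2 = 140 (mod 1331)
  r_3 = 6795 (mod 14641)
Final: r = 6795 satisfies f(r) ≡ 0 mod 11^4.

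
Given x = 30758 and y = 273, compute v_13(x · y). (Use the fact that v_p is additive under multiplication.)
v_13(8396934) = 4

v_p(x) = 3 (factor: 30758 = 13^3 · 14); v_p(y) = 1 (factor: 273 = 13^1 · 21). Additivity: v_p(xy) = v_p(x) + v_p(y) = 3 + 1 = 4. (Direct check: xy = 8396934 = 13^4 · (294).)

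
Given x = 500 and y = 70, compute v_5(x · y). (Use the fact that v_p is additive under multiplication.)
v_5(35000) = 4

v_p(x) = 3 (factor: 500 = 5^3 · 4); v_p(y) = 1 (factor: 70 = 5^1 · 14). Additivity: v_p(xy) = v_p(x) + v_p(y) = 3 + 1 = 4. (Direct check: xy = 35000 = 5^4 · (56).)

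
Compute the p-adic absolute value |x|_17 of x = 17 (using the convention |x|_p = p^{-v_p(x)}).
|17|_17 = 1/17

Step 1 — compute v_17(x) by factoring powers of 17 out of the numerator and denominator: v_17(17) = 1. Step 2 — apply |x|_p = p^{-v_p(x)} = 17^{-1} = 1/17.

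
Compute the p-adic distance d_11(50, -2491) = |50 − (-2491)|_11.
d_11(50, -2491) = 1/121

Step 1 — x − y = 50 − (-2491) = 2541. Step 2 — v_11(2541) = 2 (factor: 2541 = (11^2 · 21); the sign does not affect v_p). Step 3 — |x − y|_11 = 11^{-2} = 1/121.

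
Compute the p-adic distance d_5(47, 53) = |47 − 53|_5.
d_5(47, 53) = 1

Step 1 — x − y = 47 − 53 = -6. Step 2 — v_5(-6) = 0 (factor: -6 = −(5^0 · 6); the sign does not affect v_p). Step 3 — |x − y|_5 = 5^{0} = 1.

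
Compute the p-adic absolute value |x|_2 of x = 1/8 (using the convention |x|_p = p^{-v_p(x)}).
|1/8|_2 = 8

Step 1 — compute v_2(x) by factoring powers of 2 out of the numerator and denominator: v_2(1/8) = -3. Step 2 — apply |x|_p = p^{-v_p(x)} = 2^{3} = 8.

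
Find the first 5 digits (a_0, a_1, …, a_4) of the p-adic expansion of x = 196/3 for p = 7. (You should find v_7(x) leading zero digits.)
(a_0, …, a_4) = (0, 0, 6, 4, 4)

v_7(196/3) = 2, so a_0 = ... = a_1 = 0. Factor out: x = 7^2 · u with u = 4/3 a unit in ℤ_7. Expand u iteratively via a_{v+i} = u_i mod 7, u_{i+1} = (u_i − a_{v+i})/7:
  u_0 = 4/3;  a_2 = 6;  u_1 = (u_0 − 6)/7 = -2/3
  u_1 = -2/3;  a_3 = 4;  u_2 = (u_1 − 4)/7 = -2/3
  u_2 = -2/3;  a_4 = 4;  u_3 = (u_2 − 4)/7 = -2/3
Digits: (0, 0, 6, 4, 4).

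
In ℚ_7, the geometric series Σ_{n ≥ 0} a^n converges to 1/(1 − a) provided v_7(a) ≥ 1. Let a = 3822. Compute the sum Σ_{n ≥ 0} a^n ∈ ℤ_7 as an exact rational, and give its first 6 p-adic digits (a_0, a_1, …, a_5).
Σ a^n = 1/(1 − a) = -1/3821;  first 6 digits = (1, 0, 1, 4, 2, 1)

v_7(a) = 2 ≥ 1, so the series converges in ℤ_7 to 1/(1 − a) = 1/(1 − 3822) = -1/3821. Expand this rational in ℤ_7: compute digits iteratively via d_i = x_i mod 7, x_{i+1} = (x_i − d_i)/7. The first 6 digits are (1, 0, 1, 4, 2, 1).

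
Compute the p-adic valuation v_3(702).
v_3(702) = 3

v_3(n) is the largest exponent k such that 3^k divides n. Factor out: 702 = 3^3 · 26. (Sign doesn't affect v_p.) So v_3(702) = 3.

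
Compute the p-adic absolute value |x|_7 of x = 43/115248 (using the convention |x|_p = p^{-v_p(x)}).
|43/115248|_7 = 2401

Step 1 — compute v_7(x) by factoring powers of 7 out of the numerator and denominator: v_7(43/115248) = -4. Step 2 — apply |x|_p = p^{-v_p(x)} = 7^{4} = 2401.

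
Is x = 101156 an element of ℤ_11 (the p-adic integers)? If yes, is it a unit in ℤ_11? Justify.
x ∈ ℤ_11 but not a unit; v_11(x) = 3 > 0

ℤ_11 = {x ∈ ℚ_11 : v_11(x) ≥ 0} and ℤ_11^× = {x ∈ ℤ_11 : v_11(x) = 0}. Here v_11(101156) = v_11(num) − v_11(den) = 3; compare against these criteria.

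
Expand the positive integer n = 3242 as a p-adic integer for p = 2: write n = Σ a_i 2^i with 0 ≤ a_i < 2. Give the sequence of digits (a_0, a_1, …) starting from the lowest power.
(a_0, a_1, …) = (0, 1, 0, 1, 0, 1, 0, 1, 0, 0, 1, 1)

Repeated division by 2 gives the digits low-to-high: 3242 = 1·2^1 + 1·2^3 + 1·2^5 + 1·2^7 + 1·2^10 + 1·2^11. Digit sequence: (0, 1, 0, 1, 0, 1, 0, 1, 0, 0, 1, 1).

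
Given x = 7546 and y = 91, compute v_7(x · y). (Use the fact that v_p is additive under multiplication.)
v_7(686686) = 4

v_p(x) = 3 (factor: 7546 = 7^3 · 22); v_p(y) = 1 (factor: 91 = 7^1 · 13). Additivity: v_p(xy) = v_p(x) + v_p(y) = 3 + 1 = 4. (Direct check: xy = 686686 = 7^4 · (286).)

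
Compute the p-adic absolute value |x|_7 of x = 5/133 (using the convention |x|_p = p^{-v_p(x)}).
|5/133|_7 = 7

Step 1 — compute v_7(x) by factoring powers of 7 out of the numerator and denominator: v_7(5/133) = -1. Step 2 — apply |x|_p = p^{-v_p(x)} = 7^{1} = 7.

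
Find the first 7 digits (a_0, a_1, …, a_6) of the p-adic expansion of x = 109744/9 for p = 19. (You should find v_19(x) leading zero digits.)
(a_0, …, a_6) = (0, 0, 0, 6, 4, 4, 4)

v_19(109744/9) = 3, so a_0 = ... = a_2 = 0. Factor out: x = 19^3 · u with u = 16/9 a unit in ℤ_19. Expand u iteratively via a_{v+i} = u_i mod 19, u_{i+1} = (u_i − a_{v+i})/19:
  u_0 = 16/9;  a_3 = 6;  u_1 = (u_0 − 6)/19 = -2/9
  u_1 = -2/9;  a_4 = 4;  u_2 = (u_1 − 4)/19 = -2/9
  u_2 = -2/9;  a_5 = 4;  u_3 = (u_2 − 4)/19 = -2/9
  u_3 = -2/9;  a_6 = 4;  u_4 = (u_3 − 4)/19 = -2/9
Digits: (0, 0, 0, 6, 4, 4, 4).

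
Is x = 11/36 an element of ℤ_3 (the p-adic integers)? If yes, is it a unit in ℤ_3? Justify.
x ∉ ℤ_3 (v_3(x) = -2 < 0)

ℤ_3 = {x ∈ ℚ_3 : v_3(x) ≥ 0} and ℤ_3^× = {x ∈ ℤ_3 : v_3(x) = 0}. Here v_3(11/36) = v_3(num) − v_3(den) = -2; compare against these criteria.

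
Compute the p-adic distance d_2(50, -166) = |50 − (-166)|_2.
d_2(50, -166) = 1/8

Step 1 — x − y = 50 − (-166) = 216. Step 2 — v_2(216) = 3 (factor: 216 = (2^3 · 27); the sign does not affect v_p). Step 3 — |x − y|_2 = 2^{-3} = 1/8.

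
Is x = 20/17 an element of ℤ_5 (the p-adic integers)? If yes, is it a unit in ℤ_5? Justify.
x ∈ ℤ_5 but not a unit; v_5(x) = 1 > 0

ℤ_5 = {x ∈ ℚ_5 : v_5(x) ≥ 0} and ℤ_5^× = {x ∈ ℤ_5 : v_5(x) = 0}. Here v_5(20/17) = v_5(num) − v_5(den) = 1; compare against these criteria.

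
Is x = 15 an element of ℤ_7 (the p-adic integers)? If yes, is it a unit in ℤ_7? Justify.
x ∈ ℤ_7^× (unit); v_7(x) = 0

ℤ_7 = {x ∈ ℚ_7 : v_7(x) ≥ 0} and ℤ_7^× = {x ∈ ℤ_7 : v_7(x) = 0}. Here v_7(15) = v_7(num) − v_7(den) = 0; compare against these criteria.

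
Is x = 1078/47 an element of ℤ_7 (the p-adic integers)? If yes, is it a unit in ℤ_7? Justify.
x ∈ ℤ_7 but not a unit; v_7(x) = 2 > 0

ℤ_7 = {x ∈ ℚ_7 : v_7(x) ≥ 0} and ℤ_7^× = {x ∈ ℤ_7 : v_7(x) = 0}. Here v_7(1078/47) = v_7(num) − v_7(den) = 2; compare against these criteria.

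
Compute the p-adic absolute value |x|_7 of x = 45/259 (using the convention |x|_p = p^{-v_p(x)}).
|45/259|_7 = 7

Step 1 — compute v_7(x) by factoring powers of 7 out of the numerator and denominator: v_7(45/259) = -1. Step 2 — apply |x|_p = p^{-v_p(x)} = 7^{1} = 7.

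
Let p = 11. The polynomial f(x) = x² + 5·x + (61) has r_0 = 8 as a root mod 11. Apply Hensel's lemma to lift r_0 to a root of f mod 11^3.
r_2 = 415 (mod 1331)

Hensel: r_{i+1} = r_i − f(r_i)·(f′(r_i))^{-1} mod 11^{i+2}, f′(x) = 2x + 5. Iterate:
  r_0 = 8 (mod 11)
  r_1 = 52 (mod 121)
  r_2 = 415 (mod 1331)
Final: r = 415 satisfies f(r) ≡ 0 mod 11^3.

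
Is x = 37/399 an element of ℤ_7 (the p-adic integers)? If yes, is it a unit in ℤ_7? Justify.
x ∉ ℤ_7 (v_7(x) = -1 < 0)

ℤ_7 = {x ∈ ℚ_7 : v_7(x) ≥ 0} and ℤ_7^× = {x ∈ ℤ_7 : v_7(x) = 0}. Here v_7(37/399) = v_7(num) − v_7(den) = -1; compare against these criteria.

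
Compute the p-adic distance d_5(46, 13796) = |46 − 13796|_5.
d_5(46, 13796) = 1/625

Step 1 — x − y = 46 − 13796 = -13750. Step 2 — v_5(-13750) = 4 (factor: -13750 = −(5^4 · 22); the sign does not affect v_p). Step 3 — |x − y|_5 = 5^{-4} = 1/625.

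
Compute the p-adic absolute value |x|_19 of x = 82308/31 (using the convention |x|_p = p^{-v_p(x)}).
|82308/31|_19 = 1/6859

Step 1 — compute v_19(x) by factoring powers of 19 out of the numerator and denominator: v_19(82308/31) = 3. Step 2 — apply |x|_p = p^{-v_p(x)} = 19^{-3} = 1/6859.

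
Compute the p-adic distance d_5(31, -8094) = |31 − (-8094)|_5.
d_5(31, -8094) = 1/625

Step 1 — x − y = 31 − (-8094) = 8125. Step 2 — v_5(8125) = 4 (factor: 8125 = (5^4 · 13); the sign does not affect v_p). Step 3 — |x − y|_5 = 5^{-4} = 1/625.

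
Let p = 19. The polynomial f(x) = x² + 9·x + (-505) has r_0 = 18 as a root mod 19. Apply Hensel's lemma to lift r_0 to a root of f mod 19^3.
r_2 = 6364 (mod 6859)

Hensel: r_{i+1} = r_i − f(r_i)·(f′(r_i))^{-1} mod 19^{i+2}, f′(x) = 2x + 9. Iterate:
  r_0 = 18 (mod 19)
  r_1 = 227 (mod 361)
  r_2 = 6364 (mod 6859)
Final: r = 6364 satisfies f(r) ≡ 0 mod 19^3.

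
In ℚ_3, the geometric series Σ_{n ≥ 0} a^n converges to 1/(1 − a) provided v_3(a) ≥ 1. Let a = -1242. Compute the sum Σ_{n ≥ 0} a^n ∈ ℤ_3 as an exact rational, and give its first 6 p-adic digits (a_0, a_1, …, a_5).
Σ a^n = 1/(1 − a) = 1/1243;  first 6 digits = (1, 0, 0, 2, 2, 0)

v_3(a) = 3 ≥ 1, so the series converges in ℤ_3 to 1/(1 − a) = 1/(1 − (-1242)) = 1/1243. Expand this rational in ℤ_3: compute digits iteratively via d_i = x_i mod 3, x_{i+1} = (x_i − d_i)/3. The first 6 digits are (1, 0, 0, 2, 2, 0).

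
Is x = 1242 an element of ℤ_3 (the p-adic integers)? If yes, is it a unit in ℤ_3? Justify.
x ∈ ℤ_3 but not a unit; v_3(x) = 3 > 0

ℤ_3 = {x ∈ ℚ_3 : v_3(x) ≥ 0} and ℤ_3^× = {x ∈ ℤ_3 : v_3(x) = 0}. Here v_3(1242) = v_3(num) − v_3(den) = 3; compare against these criteria.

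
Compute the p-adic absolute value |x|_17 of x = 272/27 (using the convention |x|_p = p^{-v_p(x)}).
|272/27|_17 = 1/17

Step 1 — compute v_17(x) by factoring powers of 17 out of the numerator and denominator: v_17(272/27) = 1. Step 2 — apply |x|_p = p^{-v_p(x)} = 17^{-1} = 1/17.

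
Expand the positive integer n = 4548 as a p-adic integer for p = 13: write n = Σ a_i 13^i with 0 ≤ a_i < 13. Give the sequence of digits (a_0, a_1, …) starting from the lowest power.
(a_0, a_1, …) = (11, 11, 0, 2)

Repeated division by 13 gives the digits low-to-high: 4548 = 11 + 11·13^1 + 2·13^3. Digit sequence: (11, 11, 0, 2).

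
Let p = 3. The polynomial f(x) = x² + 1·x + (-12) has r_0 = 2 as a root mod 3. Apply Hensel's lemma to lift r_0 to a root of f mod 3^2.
r_1 = 5 (mod 9)

Hensel: r_{i+1} = r_i − f(r_i)·(f′(r_i))^{-1} mod 3^{i+2}, f′(x) = 2x + 1. Iterate:
  r_0 = 2 (mod 3)
  r_1 = 5 (mod 9)
Final: r = 5 satisfies f(r) ≡ 0 mod 3^2.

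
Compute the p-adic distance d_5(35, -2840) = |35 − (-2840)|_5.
d_5(35, -2840) = 1/125

Step 1 — x − y = 35 − (-2840) = 2875. Step 2 — v_5(2875) = 3 (factor: 2875 = (5^3 · 23); the sign does not affect v_p). Step 3 — |x − y|_5 = 5^{-3} = 1/125.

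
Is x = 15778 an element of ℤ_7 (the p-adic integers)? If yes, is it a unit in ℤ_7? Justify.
x ∈ ℤ_7 but not a unit; v_7(x) = 3 > 0

ℤ_7 = {x ∈ ℚ_7 : v_7(x) ≥ 0} and ℤ_7^× = {x ∈ ℤ_7 : v_7(x) = 0}. Here v_7(15778) = v_7(num) − v_7(den) = 3; compare against these criteria.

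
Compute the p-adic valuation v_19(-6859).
v_19(-6859) = 3

v_19(n) is the largest exponent k such that 19^k divides n. Factor out: -6859 = -19^3 · 1. (Sign doesn't affect v_p.) So v_19(-6859) = 3.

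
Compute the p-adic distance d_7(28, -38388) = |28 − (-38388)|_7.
d_7(28, -38388) = 1/2401

Step 1 — x − y = 28 − (-38388) = 38416. Step 2 — v_7(38416) = 4 (factor: 38416 = (7^4 · 16); the sign does not affect v_p). Step 3 — |x − y|_7 = 7^{-4} = 1/2401.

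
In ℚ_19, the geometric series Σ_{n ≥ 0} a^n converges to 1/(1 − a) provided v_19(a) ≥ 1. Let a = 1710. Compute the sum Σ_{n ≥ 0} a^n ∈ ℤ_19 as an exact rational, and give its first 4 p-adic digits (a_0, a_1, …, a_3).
Σ a^n = 1/(1 − a) = -1/1709;  first 4 digits = (1, 14, 10, 16)

v_19(a) = 1 ≥ 1, so the series converges in ℤ_19 to 1/(1 − a) = 1/(1 − 1710) = -1/1709. Expand this rational in ℤ_19: compute digits iteratively via d_i = x_i mod 19, x_{i+1} = (x_i − d_i)/19. The first 4 digits are (1, 14, 10, 16).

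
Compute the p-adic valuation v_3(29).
v_3(29) = 0

v_3(n) is the largest exponent k such that 3^k divides n. Factor out: 29 = 3^0 · 29. (Sign doesn't affect v_p.) So v_3(29) = 0.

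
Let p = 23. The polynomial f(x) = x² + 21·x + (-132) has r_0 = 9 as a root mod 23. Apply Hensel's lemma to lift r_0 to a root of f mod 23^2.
r_1 = 331 (mod 529)

Hensel: r_{i+1} = r_i − f(r_i)·(f′(r_i))^{-1} mod 23^{i+2}, f′(x) = 2x + 21. Iterate:
  r_0 = 9 (mod 23)
  r_1 = 331 (mod 529)
Final: r = 331 satisfies f(r) ≡ 0 mod 23^2.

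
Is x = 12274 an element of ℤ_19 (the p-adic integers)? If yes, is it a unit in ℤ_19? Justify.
x ∈ ℤ_19 but not a unit; v_19(x) = 2 > 0

ℤ_19 = {x ∈ ℚ_19 : v_19(x) ≥ 0} and ℤ_19^× = {x ∈ ℤ_19 : v_19(x) = 0}. Here v_19(12274) = v_19(num) − v_19(den) = 2; compare against these criteria.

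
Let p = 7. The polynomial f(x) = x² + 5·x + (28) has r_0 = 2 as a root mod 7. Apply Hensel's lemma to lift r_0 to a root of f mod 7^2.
r_1 = 30 (mod 49)

Hensel: r_{i+1} = r_i − f(r_i)·(f′(r_i))^{-1} mod 7^{i+2}, f′(x) = 2x + 5. Iterate:
  r_0 = 2 (mod 7)
  r_1 = 30 (mod 49)
Final: r = 30 satisfies f(r) ≡ 0 mod 7^2.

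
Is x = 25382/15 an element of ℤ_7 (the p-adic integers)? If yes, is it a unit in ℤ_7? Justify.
x ∈ ℤ_7 but not a unit; v_7(x) = 3 > 0

ℤ_7 = {x ∈ ℚ_7 : v_7(x) ≥ 0} and ℤ_7^× = {x ∈ ℤ_7 : v_7(x) = 0}. Here v_7(25382/15) = v_7(num) − v_7(den) = 3; compare against these criteria.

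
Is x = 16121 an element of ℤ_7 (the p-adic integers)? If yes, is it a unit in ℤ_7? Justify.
x ∈ ℤ_7 but not a unit; v_7(x) = 3 > 0

ℤ_7 = {x ∈ ℚ_7 : v_7(x) ≥ 0} and ℤ_7^× = {x ∈ ℤ_7 : v_7(x) = 0}. Here v_7(16121) = v_7(num) − v_7(den) = 3; compare against these criteria.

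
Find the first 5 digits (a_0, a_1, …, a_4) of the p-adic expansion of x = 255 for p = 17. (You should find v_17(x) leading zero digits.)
(a_0, …, a_4) = (0, 15, 0, 0, 0)

v_17(255) = 1, so a_0 = ... = a_0 = 0. Factor out: x = 17^1 · u with u = 15 a unit in ℤ_17. Expand u iteratively via a_{v+i} = u_i mod 17, u_{i+1} = (u_i − a_{v+i})/17:
  u_0 = 15;  a_1 = 15;  u_1 = (u_0 − 15)/17 = 0
  u_1 = 0;  a_2 = 0;  u_2 = (u_1 − 0)/17 = 0
  u_2 = 0;  a_3 = 0;  u_3 = (u_2 − 0)/17 = 0
  u_3 = 0;  a_4 = 0;  u_4 = (u_3 − 0)/17 = 0
Digits: (0, 15, 0, 0, 0).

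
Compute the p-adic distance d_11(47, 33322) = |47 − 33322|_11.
d_11(47, 33322) = 1/1331

Step 1 — x − y = 47 − 33322 = -33275. Step 2 — v_11(-33275) = 3 (factor: -33275 = −(11^3 · 25); the sign does not affect v_p). Step 3 — |x − y|_11 = 11^{-3} = 1/1331.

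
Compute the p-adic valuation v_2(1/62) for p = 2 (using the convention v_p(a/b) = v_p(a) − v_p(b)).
v_2(1/62) = -1

Factor powers of 2 from the numerator and denominator of the reduced fraction: 1 = 2^0 · 1 and 62 = 2^1 · 31. Apply v_p(a/b) = v_p(a) − v_p(b): v_2(1/62) = 0 − 1 = -1.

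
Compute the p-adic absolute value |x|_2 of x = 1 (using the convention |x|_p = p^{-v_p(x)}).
|1|_2 = 1

Step 1 — compute v_2(x) by factoring powers of 2 out of the numerator and denominator: v_2(1) = 0. Step 2 — apply |x|_p = p^{-v_p(x)} = 2^{0} = 1.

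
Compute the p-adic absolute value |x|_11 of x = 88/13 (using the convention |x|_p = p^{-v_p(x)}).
|88/13|_11 = 1/11

Step 1 — compute v_11(x) by factoring powers of 11 out of the numerator and denominator: v_11(88/13) = 1. Step 2 — apply |x|_p = p^{-v_p(x)} = 11^{-1} = 1/11.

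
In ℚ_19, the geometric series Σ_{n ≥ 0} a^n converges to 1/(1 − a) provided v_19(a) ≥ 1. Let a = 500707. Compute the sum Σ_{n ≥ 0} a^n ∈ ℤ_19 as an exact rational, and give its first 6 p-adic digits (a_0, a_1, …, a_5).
Σ a^n = 1/(1 − a) = -1/500706;  first 6 digits = (1, 0, 0, 16, 3, 0)

v_19(a) = 3 ≥ 1, so the series converges in ℤ_19 to 1/(1 − a) = 1/(1 − 500707) = -1/500706. Expand this rational in ℤ_19: compute digits iteratively via d_i = x_i mod 19, x_{i+1} = (x_i − d_i)/19. The first 6 digits are (1, 0, 0, 16, 3, 0).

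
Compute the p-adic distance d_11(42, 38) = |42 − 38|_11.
d_11(42, 38) = 1

Step 1 — x − y = 42 − 38 = 4. Step 2 — v_11(4) = 0 (factor: 4 = (11^0 · 4); the sign does not affect v_p). Step 3 — |x − y|_11 = 11^{0} = 1.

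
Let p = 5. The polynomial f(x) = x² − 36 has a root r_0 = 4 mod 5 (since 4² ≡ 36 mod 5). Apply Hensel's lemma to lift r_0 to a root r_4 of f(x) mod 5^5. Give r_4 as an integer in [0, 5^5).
r_4 = 3119 (mod 3125)

Hensel's recurrence: r_{i+1} = r_i − f(r_i)·(f′(r_i))^{-1} mod 5^{i+2}, with f′(x) = 2x. Iterate:
  r_0 = 4 (mod 5)
  r_1 = 19 (mod 25)
  r_2 = 119 (mod 125)
  r_3 = 619 (mod 625)
  r_4 = 3119 (mod 3125)
Final: r_4 = 3119, and one checks f(r_4) ≡ 0 mod 5^5.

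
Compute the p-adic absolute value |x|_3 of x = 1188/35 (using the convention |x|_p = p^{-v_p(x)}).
|1188/35|_3 = 1/27

Step 1 — compute v_3(x) by factoring powers of 3 out of the numerator and denominator: v_3(1188/35) = 3. Step 2 — apply |x|_p = p^{-v_p(x)} = 3^{-3} = 1/27.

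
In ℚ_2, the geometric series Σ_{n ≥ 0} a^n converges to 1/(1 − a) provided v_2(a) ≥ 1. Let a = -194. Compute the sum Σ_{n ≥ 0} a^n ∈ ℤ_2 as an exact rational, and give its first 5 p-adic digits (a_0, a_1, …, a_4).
Σ a^n = 1/(1 − a) = 1/195;  first 5 digits = (1, 1, 0, 1, 0)

v_2(a) = 1 ≥ 1, so the series converges in ℤ_2 to 1/(1 − a) = 1/(1 − (-194)) = 1/195. Expand this rational in ℤ_2: compute digits iteratively via d_i = x_i mod 2, x_{i+1} = (x_i − d_i)/2. The first 5 digits are (1, 1, 0, 1, 0).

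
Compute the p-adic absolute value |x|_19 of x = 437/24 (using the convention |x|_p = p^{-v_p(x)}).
|437/24|_19 = 1/19

Step 1 — compute v_19(x) by factoring powers of 19 out of the numerator and denominator: v_19(437/24) = 1. Step 2 — apply |x|_p = p^{-v_p(x)} = 19^{-1} = 1/19.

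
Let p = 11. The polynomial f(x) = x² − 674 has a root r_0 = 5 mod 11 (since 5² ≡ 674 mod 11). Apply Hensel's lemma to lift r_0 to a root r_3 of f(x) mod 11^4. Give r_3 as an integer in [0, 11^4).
r_3 = 8794 (mod 14641)

Hensel's recurrence: r_{i+1} = r_i − f(r_i)·(f′(r_i))^{-1} mod 11^{i+2}, with f′(x) = 2x. Iterate:
  r_0 = 5 (mod 11)
  r_1 = 82 (mod 121)
  r_2 = 808 (mod 1331)
  r_3 = 8794 (mod 14641)
Final: r_3 = 8794, and one checks f(r_3) ≡ 0 mod 11^4.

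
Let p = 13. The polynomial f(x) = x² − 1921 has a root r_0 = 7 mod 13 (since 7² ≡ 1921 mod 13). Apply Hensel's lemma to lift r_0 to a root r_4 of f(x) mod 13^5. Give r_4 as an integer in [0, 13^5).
r_4 = 313515 (mod 371293)

Hensel's recurrence: r_{i+1} = r_i − f(r_i)·(f′(r_i))^{-1} mod 13^{i+2}, with f′(x) = 2x. Iterate:
  r_0 = 7 (mod 13)
  r_1 = 20 (mod 169)
  r_2 = 1541 (mod 2197)
  r_3 = 27905 (mod 28561)
  r_4 = 313515 (mod 371293)
Final: r_4 = 313515, and one checks f(r_4) ≡ 0 mod 13^5.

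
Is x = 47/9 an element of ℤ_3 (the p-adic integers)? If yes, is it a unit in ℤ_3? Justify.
x ∉ ℤ_3 (v_3(x) = -2 < 0)

ℤ_3 = {x ∈ ℚ_3 : v_3(x) ≥ 0} and ℤ_3^× = {x ∈ ℤ_3 : v_3(x) = 0}. Here v_3(47/9) = v_3(num) − v_3(den) = -2; compare against these criteria.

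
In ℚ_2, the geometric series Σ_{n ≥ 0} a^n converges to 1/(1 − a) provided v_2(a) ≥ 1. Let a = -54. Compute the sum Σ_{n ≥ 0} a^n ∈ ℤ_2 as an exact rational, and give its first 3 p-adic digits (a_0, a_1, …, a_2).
Σ a^n = 1/(1 − a) = 1/55;  first 3 digits = (1, 1, 1)

v_2(a) = 1 ≥ 1, so the series converges in ℤ_2 to 1/(1 − a) = 1/(1 − (-54)) = 1/55. Expand this rational in ℤ_2: compute digits iteratively via d_i = x_i mod 2, x_{i+1} = (x_i − d_i)/2. The first 3 digits are (1, 1, 1).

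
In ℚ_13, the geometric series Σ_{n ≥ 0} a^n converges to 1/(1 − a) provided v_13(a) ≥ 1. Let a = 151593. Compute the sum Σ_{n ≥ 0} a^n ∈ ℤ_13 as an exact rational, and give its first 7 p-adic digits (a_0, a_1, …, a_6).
Σ a^n = 1/(1 − a) = -1/151592;  first 7 digits = (1, 0, 0, 4, 5, 0, 3)

v_13(a) = 3 ≥ 1, so the series converges in ℤ_13 to 1/(1 − a) = 1/(1 − 151593) = -1/151592. Expand this rational in ℤ_13: compute digits iteratively via d_i = x_i mod 13, x_{i+1} = (x_i − d_i)/13. The first 7 digits are (1, 0, 0, 4, 5, 0, 3).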